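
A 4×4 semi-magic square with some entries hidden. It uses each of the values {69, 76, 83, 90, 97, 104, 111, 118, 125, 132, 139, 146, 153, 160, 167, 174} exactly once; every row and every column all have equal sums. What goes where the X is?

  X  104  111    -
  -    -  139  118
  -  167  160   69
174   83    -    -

The 16 entries sum to 1944, so each line sums to 1944/4 = 486.
Using row 3: 167 + 160 + 69 + ? → (3,1) = 486 − 396 = 90.
Column 2 must total 486; the given cells sum to 354, so (2,2) = 132.
Column 3 needs 486; the known cells sum to 410, so (4,3) = 76.
Row 2 needs 486; the known cells sum to 389, so (2,1) = 97.
The remaining cell in row 4 is (4,4) = 486 − 333 = 153.
Using column 1: 97 + 90 + 174 + ? → (1,1) = 486 − 361 = 125.

125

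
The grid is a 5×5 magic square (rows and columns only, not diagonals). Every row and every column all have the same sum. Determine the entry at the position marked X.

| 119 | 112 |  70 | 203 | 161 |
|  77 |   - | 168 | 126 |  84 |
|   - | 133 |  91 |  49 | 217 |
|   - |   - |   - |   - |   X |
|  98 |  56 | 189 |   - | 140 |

63

Row 1 is complete and sums to 665; that is the magic constant.
From row 2, 665 − (77 + 168 + 126 + 84) gives (2,2) = 210.
Row 3 must total 665; the given cells sum to 490, so (3,1) = 175.
Using row 5: 98 + 56 + 189 + 140 + ? → (5,4) = 665 − 483 = 182.
Column 1: 119 + 77 + 175 + 98 + ? = 665, so (4,1) = 196.
The remaining cell in column 2 is (4,2) = 665 − 511 = 154.
Column 3 needs 665; the known cells sum to 518, so (4,3) = 147.
Column 4 needs 665; the known cells sum to 560, so (4,4) = 105.
The remaining cell in column 5 is (4,5) = 665 − 602 = 63.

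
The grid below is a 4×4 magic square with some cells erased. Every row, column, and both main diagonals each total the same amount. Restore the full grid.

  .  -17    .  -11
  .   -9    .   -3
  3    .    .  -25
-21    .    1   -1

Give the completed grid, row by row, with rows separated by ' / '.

-7 -17 -5 -11 / -15 -9 -13 -3 / 3 5 -23 -25 / -21 -19 1 -1

Column 4 is already complete: -11 + -3 + -25 + -1 = -40, so that is the magic constant.
Using row 4: -21 + 1 + (-1) + ? → (4,2) = -40 − (-21) = -19.
Column 2: -17 + (-9) + (-19) + ? = -40, so (3,2) = 5.
Anti-diagonal: -11 + 5 + (-21) + ? = -40, so (2,3) = -13.
The remaining cell in row 2 is (2,1) = -40 − (-25) = -15.
From row 3, -40 − (3 + 5 + (-25)) gives (3,3) = -23.
Column 1 needs -40; the known cells sum to -33, so (1,1) = -7.
Column 3: -13 + (-23) + 1 + ? = -40, so (1,3) = -5.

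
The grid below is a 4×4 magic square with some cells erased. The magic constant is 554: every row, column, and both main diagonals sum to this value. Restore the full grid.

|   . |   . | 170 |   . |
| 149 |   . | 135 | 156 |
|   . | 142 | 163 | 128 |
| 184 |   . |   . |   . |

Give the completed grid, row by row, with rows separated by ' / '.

The remaining cell in row 2 is (2,2) = 554 − 440 = 114.
Row 3: 142 + 163 + 128 + ? = 554, so (3,1) = 121.
The remaining cell in column 1 is (1,1) = 554 − 454 = 100.
Using column 3: 170 + 135 + 163 + ? → (4,3) = 554 − 468 = 86.
Main diagonal: 100 + 114 + 163 + ? = 554, so (4,4) = 177.
The remaining cell in anti-diagonal is (1,4) = 554 − 461 = 93.
The remaining cell in row 1 is (1,2) = 554 − 363 = 191.
Row 4: 184 + 86 + 177 + ? = 554, so (4,2) = 107.

100 191 170 93 / 149 114 135 156 / 121 142 163 128 / 184 107 86 177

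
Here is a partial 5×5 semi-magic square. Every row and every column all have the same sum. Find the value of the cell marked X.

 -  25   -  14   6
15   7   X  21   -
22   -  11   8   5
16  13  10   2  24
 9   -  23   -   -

4

Row 4 is complete and sums to 65; that is the magic constant.
From row 3, 65 − (22 + 11 + 8 + 5) gives (3,2) = 19.
The remaining cell in column 1 is (1,1) = 65 − 62 = 3.
Column 2: 25 + 7 + 19 + 13 + ? = 65, so (5,2) = 1.
Column 4: 14 + 21 + 8 + 2 + ? = 65, so (5,4) = 20.
The remaining cell in row 1 is (1,3) = 65 − 48 = 17.
Using row 5: 9 + 1 + 23 + 20 + ? → (5,5) = 65 − 53 = 12.
The remaining cell in column 3 is (2,3) = 65 − 61 = 4.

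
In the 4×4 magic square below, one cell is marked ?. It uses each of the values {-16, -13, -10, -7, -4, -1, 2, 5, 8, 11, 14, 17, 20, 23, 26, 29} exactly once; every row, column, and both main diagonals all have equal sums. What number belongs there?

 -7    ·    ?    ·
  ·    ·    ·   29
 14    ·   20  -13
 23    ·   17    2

The 16 entries sum to 104, so each line sums to 104/4 = 26.
From row 3, 26 − (14 + 20 + (-13)) gives (3,2) = 5.
From row 4, 26 − (23 + 17 + 2) gives (4,2) = -16.
Column 1 must total 26; the given cells sum to 30, so (2,1) = -4.
Column 4 needs 26; the known cells sum to 18, so (1,4) = 8.
Using main diagonal: -7 + 20 + 2 + ? → (2,2) = 26 − 15 = 11.
From anti-diagonal, 26 − (8 + 5 + 23) gives (2,3) = -10.
Using column 2: 11 + 5 + (-16) + ? → (1,2) = 26 − 0 = 26.
Column 3: -10 + 20 + 17 + ? = 26, so (1,3) = -1.

-1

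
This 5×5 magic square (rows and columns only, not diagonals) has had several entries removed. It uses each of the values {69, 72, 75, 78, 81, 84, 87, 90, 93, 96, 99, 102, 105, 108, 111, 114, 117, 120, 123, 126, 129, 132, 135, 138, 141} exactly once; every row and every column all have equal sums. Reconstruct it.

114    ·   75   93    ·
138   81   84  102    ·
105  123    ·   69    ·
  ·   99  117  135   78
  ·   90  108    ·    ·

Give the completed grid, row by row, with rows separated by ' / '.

114 132 75 93 111 / 138 81 84 102 120 / 105 123 141 69 87 / 96 99 117 135 78 / 72 90 108 126 129

The 25 entries sum to 2625, so each line sums to 2625/5 = 525.
Row 2: 138 + 81 + 84 + 102 + ? = 525, so (2,5) = 120.
Using row 4: 99 + 117 + 135 + 78 + ? → (4,1) = 525 − 429 = 96.
Column 1 needs 525; the known cells sum to 453, so (5,1) = 72.
Column 2 must total 525; the given cells sum to 393, so (1,2) = 132.
Using column 3: 75 + 84 + 117 + 108 + ? → (3,3) = 525 − 384 = 141.
Column 4 must total 525; the given cells sum to 399, so (5,4) = 126.
From row 1, 525 − (114 + 132 + 75 + 93) gives (1,5) = 111.
Row 3: 105 + 123 + 141 + 69 + ? = 525, so (3,5) = 87.
Row 5 needs 525; the known cells sum to 396, so (5,5) = 129.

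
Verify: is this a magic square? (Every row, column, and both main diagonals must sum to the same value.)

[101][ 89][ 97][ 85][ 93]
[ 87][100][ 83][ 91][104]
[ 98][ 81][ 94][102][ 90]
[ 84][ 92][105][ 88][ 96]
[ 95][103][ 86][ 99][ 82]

Yes

Row 1: 101 + 89 + 97 + 85 + 93 = 465.
Row 2: 87 + 100 + 83 + 91 + 104 = 465.
Row 3: 98 + 81 + 94 + 102 + 90 = 465.
Row 4: 84 + 92 + 105 + 88 + 96 = 465.
Row 5: 95 + 103 + 86 + 99 + 82 = 465.
Column 1: 101 + 87 + 98 + 84 + 95 = 465.
Column 2: 89 + 100 + 81 + 92 + 103 = 465.
Column 3: 97 + 83 + 94 + 105 + 86 = 465.
Column 4: 85 + 91 + 102 + 88 + 99 = 465.
Column 5: 93 + 104 + 90 + 96 + 82 = 465.
Main diagonal: 101 + 100 + 94 + 88 + 82 = 465.
Anti-diagonal: 93 + 91 + 94 + 92 + 95 = 465.
All lines sum to 465.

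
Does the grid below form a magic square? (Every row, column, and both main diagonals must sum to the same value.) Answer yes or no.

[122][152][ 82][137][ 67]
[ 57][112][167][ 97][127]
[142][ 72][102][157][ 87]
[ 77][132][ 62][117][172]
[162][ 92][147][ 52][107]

Yes

Row 1: 122 + 152 + 82 + 137 + 67 = 560.
Row 2: 57 + 112 + 167 + 97 + 127 = 560.
Row 3: 142 + 72 + 102 + 157 + 87 = 560.
Row 4: 77 + 132 + 62 + 117 + 172 = 560.
Row 5: 162 + 92 + 147 + 52 + 107 = 560.
Column 1: 122 + 57 + 142 + 77 + 162 = 560.
Column 2: 152 + 112 + 72 + 132 + 92 = 560.
Column 3: 82 + 167 + 102 + 62 + 147 = 560.
Column 4: 137 + 97 + 157 + 117 + 52 = 560.
Column 5: 67 + 127 + 87 + 172 + 107 = 560.
Main diagonal: 122 + 112 + 102 + 117 + 107 = 560.
Anti-diagonal: 67 + 97 + 102 + 132 + 162 = 560.
All lines sum to 560.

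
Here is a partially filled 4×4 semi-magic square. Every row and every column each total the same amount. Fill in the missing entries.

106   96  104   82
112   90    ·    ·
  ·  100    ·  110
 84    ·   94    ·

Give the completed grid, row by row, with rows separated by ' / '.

Row 1 is already complete: 106 + 96 + 104 + 82 = 388, so that is the magic constant.
Using column 1: 106 + 112 + 84 + ? → (3,1) = 388 − 302 = 86.
The remaining cell in column 2 is (4,2) = 388 − 286 = 102.
The remaining cell in row 3 is (3,3) = 388 − 296 = 92.
The remaining cell in row 4 is (4,4) = 388 − 280 = 108.
Column 3 needs 388; the known cells sum to 290, so (2,3) = 98.
The remaining cell in column 4 is (2,4) = 388 − 300 = 88.

106 96 104 82 / 112 90 98 88 / 86 100 92 110 / 84 102 94 108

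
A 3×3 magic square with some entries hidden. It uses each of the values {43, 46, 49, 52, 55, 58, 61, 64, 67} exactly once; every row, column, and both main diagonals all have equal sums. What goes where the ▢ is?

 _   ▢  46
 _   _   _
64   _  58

67

The 9 entries sum to 495, so each line sums to 495/3 = 165.
Row 3 needs 165; the known cells sum to 122, so (3,2) = 43.
From column 3, 165 − (46 + 58) gives (2,3) = 61.
Anti-diagonal must total 165; the given cells sum to 110, so (2,2) = 55.
The remaining cell in row 2 is (2,1) = 165 − 116 = 49.
Using column 1: 49 + 64 + ? → (1,1) = 165 − 113 = 52.
Column 2: 55 + 43 + ? = 165, so (1,2) = 67.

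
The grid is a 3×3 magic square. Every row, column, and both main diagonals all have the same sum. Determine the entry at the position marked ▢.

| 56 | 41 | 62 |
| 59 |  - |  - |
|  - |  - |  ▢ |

50

Row 1 is complete and sums to 159; that is the magic constant.
Column 1 needs 159; the known cells sum to 115, so (3,1) = 44.
Anti-diagonal needs 159; the known cells sum to 106, so (2,2) = 53.
From row 2, 159 − (59 + 53) gives (2,3) = 47.
Using column 2: 41 + 53 + ? → (3,2) = 159 − 94 = 65.
Column 3 needs 159; the known cells sum to 109, so (3,3) = 50.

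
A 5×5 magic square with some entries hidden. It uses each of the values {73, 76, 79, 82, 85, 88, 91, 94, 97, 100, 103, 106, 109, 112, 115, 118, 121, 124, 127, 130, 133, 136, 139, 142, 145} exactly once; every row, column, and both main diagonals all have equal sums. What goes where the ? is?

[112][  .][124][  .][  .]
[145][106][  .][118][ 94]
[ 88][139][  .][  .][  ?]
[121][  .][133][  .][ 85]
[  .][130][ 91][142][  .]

127

The 25 entries sum to 2725, so each line sums to 2725/5 = 545.
Row 2 needs 545; the known cells sum to 463, so (2,3) = 82.
The remaining cell in column 1 is (5,1) = 545 − 466 = 79.
Column 3 needs 545; the known cells sum to 430, so (3,3) = 115.
The remaining cell in row 5 is (5,5) = 545 − 442 = 103.
Main diagonal needs 545; the known cells sum to 436, so (4,4) = 109.
From row 4, 545 − (121 + 133 + 109 + 85) gives (4,2) = 97.
The remaining cell in column 2 is (1,2) = 545 − 472 = 73.
The remaining cell in anti-diagonal is (1,5) = 545 − 409 = 136.
The remaining cell in row 1 is (1,4) = 545 − 445 = 100.
Using column 4: 100 + 118 + 109 + 142 + ? → (3,4) = 545 − 469 = 76.
The remaining cell in column 5 is (3,5) = 545 − 418 = 127.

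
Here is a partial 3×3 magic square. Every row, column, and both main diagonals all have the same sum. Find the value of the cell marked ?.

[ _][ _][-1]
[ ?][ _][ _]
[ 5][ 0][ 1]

-2

Row 3 is complete and sums to 6; that is the magic constant.
Using column 3: -1 + 1 + ? → (2,3) = 6 − 0 = 6.
The remaining cell in anti-diagonal is (2,2) = 6 − 4 = 2.
Row 2: 2 + 6 + ? = 6, so (2,1) = -2.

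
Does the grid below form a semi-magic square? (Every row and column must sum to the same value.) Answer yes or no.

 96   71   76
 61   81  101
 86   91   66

Row 1: 96 + 71 + 76 = 243.
Row 2: 61 + 81 + 101 = 243.
Row 3: 86 + 91 + 66 = 243.
Column 1: 96 + 61 + 86 = 243.
Column 2: 71 + 81 + 91 = 243.
Column 3: 76 + 101 + 66 = 243.
All lines sum to 243.

Yes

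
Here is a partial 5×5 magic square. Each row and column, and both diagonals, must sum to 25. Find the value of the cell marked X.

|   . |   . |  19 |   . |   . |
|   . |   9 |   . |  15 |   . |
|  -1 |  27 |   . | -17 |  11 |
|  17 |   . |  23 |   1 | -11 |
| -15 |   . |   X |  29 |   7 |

Row 3: -1 + 27 + (-17) + 11 + ? = 25, so (3,3) = 5.
Using row 4: 17 + 23 + 1 + (-11) + ? → (4,2) = 25 − 30 = -5.
From column 4, 25 − (15 + (-17) + 1 + 29) gives (1,4) = -3.
Main diagonal must total 25; the given cells sum to 22, so (1,1) = 3.
Anti-diagonal must total 25; the given cells sum to 0, so (1,5) = 25.
Row 1: 3 + 19 + (-3) + 25 + ? = 25, so (1,2) = -19.
The remaining cell in column 1 is (2,1) = 25 − 4 = 21.
Column 2 must total 25; the given cells sum to 12, so (5,2) = 13.
Column 5: 25 + 11 + (-11) + 7 + ? = 25, so (2,5) = -7.
The remaining cell in row 2 is (2,3) = 25 − 38 = -13.
Row 5 needs 25; the known cells sum to 34, so (5,3) = -9.

-9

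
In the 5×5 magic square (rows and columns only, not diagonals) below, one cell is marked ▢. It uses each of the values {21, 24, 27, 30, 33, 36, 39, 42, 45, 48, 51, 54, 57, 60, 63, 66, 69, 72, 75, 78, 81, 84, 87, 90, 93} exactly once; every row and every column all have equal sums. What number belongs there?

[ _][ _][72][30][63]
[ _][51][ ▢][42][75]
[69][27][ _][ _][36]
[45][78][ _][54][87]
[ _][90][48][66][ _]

The 25 entries sum to 1425, so each line sums to 1425/5 = 285.
From row 4, 285 − (45 + 78 + 54 + 87) gives (4,3) = 21.
Column 2 must total 285; the given cells sum to 246, so (1,2) = 39.
Column 4 needs 285; the known cells sum to 192, so (3,4) = 93.
The remaining cell in column 5 is (5,5) = 285 − 261 = 24.
Row 1: 39 + 72 + 30 + 63 + ? = 285, so (1,1) = 81.
Row 3 must total 285; the given cells sum to 225, so (3,3) = 60.
Using row 5: 90 + 48 + 66 + 24 + ? → (5,1) = 285 − 228 = 57.
Column 1 must total 285; the given cells sum to 252, so (2,1) = 33.
Column 3 must total 285; the given cells sum to 201, so (2,3) = 84.

84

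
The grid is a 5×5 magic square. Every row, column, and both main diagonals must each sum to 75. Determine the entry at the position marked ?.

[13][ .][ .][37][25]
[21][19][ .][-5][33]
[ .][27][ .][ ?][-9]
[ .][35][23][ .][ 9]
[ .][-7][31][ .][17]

3

Using row 2: 21 + 19 + (-5) + 33 + ? → (2,3) = 75 − 68 = 7.
Column 2: 19 + 27 + 35 + (-7) + ? = 75, so (1,2) = 1.
The remaining cell in row 1 is (1,3) = 75 − 76 = -1.
The remaining cell in column 3 is (3,3) = 75 − 60 = 15.
Main diagonal needs 75; the known cells sum to 64, so (4,4) = 11.
Using anti-diagonal: 25 + (-5) + 15 + 35 + ? → (5,1) = 75 − 70 = 5.
Row 4 needs 75; the known cells sum to 78, so (4,1) = -3.
Using row 5: 5 + (-7) + 31 + 17 + ? → (5,4) = 75 − 46 = 29.
Column 1 needs 75; the known cells sum to 36, so (3,1) = 39.
Using column 4: 37 + (-5) + 11 + 29 + ? → (3,4) = 75 − 72 = 3.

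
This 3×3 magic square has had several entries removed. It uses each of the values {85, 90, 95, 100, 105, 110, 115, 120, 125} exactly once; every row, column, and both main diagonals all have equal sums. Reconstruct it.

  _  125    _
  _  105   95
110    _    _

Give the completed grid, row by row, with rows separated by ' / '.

90 125 100 / 115 105 95 / 110 85 120

The 9 entries sum to 945, so each line sums to 945/3 = 315.
The remaining cell in row 2 is (2,1) = 315 − 200 = 115.
Column 1 needs 315; the known cells sum to 225, so (1,1) = 90.
Column 2: 125 + 105 + ? = 315, so (3,2) = 85.
Using main diagonal: 90 + 105 + ? → (3,3) = 315 − 195 = 120.
Anti-diagonal: 105 + 110 + ? = 315, so (1,3) = 100.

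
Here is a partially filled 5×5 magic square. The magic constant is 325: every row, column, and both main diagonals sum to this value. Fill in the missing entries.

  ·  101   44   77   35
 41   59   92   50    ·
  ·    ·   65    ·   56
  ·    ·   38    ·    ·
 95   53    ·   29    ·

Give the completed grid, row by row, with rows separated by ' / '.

Row 1 needs 325; the known cells sum to 257, so (1,1) = 68.
Row 2: 41 + 59 + 92 + 50 + ? = 325, so (2,5) = 83.
From column 3, 325 − (44 + 92 + 65 + 38) gives (5,3) = 86.
Anti-diagonal: 35 + 50 + 65 + 95 + ? = 325, so (4,2) = 80.
Row 5: 95 + 53 + 86 + 29 + ? = 325, so (5,5) = 62.
Column 2 must total 325; the given cells sum to 293, so (3,2) = 32.
Column 5 needs 325; the known cells sum to 236, so (4,5) = 89.
Main diagonal needs 325; the known cells sum to 254, so (4,4) = 71.
From row 4, 325 − (80 + 38 + 71 + 89) gives (4,1) = 47.
The remaining cell in column 1 is (3,1) = 325 − 251 = 74.
From column 4, 325 − (77 + 50 + 71 + 29) gives (3,4) = 98.

68 101 44 77 35 / 41 59 92 50 83 / 74 32 65 98 56 / 47 80 38 71 89 / 95 53 86 29 62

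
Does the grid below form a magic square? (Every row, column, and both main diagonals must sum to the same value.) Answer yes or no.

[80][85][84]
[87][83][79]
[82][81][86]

Row 1: 80 + 85 + 84 = 249.
Row 2: 87 + 83 + 79 = 249.
Row 3: 82 + 81 + 86 = 249.
Column 1: 80 + 87 + 82 = 249.
Column 2: 85 + 83 + 81 = 249.
Column 3: 84 + 79 + 86 = 249.
Main diagonal: 80 + 83 + 86 = 249.
Anti-diagonal: 84 + 83 + 82 = 249.
All lines sum to 249.

Yes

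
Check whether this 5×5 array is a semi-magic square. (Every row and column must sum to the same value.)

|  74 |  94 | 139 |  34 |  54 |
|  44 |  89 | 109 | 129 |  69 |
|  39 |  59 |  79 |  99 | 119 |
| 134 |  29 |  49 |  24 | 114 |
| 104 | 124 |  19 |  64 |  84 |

No — row 1 sums to 395 but row 2 sums to 440.

Row 1: 74 + 94 + 139 + 34 + 54 = 395.
Row 2: 44 + 89 + 109 + 129 + 69 = 440.
Row 3: 39 + 59 + 79 + 99 + 119 = 395.
Row 4: 134 + 29 + 49 + 24 + 114 = 350.
Row 5: 104 + 124 + 19 + 64 + 84 = 395.
Column 1: 74 + 44 + 39 + 134 + 104 = 395.
Column 2: 94 + 89 + 59 + 29 + 124 = 395.
Column 3: 139 + 109 + 79 + 49 + 19 = 395.
Column 4: 34 + 129 + 99 + 24 + 64 = 350.
Column 5: 54 + 69 + 119 + 114 + 84 = 440.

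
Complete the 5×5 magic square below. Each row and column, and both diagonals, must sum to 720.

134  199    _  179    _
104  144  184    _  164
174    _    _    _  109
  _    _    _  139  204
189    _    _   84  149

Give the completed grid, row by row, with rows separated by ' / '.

The remaining cell in row 2 is (2,4) = 720 − 596 = 124.
Column 1: 134 + 104 + 174 + 189 + ? = 720, so (4,1) = 119.
Column 4 needs 720; the known cells sum to 526, so (3,4) = 194.
From column 5, 720 − (164 + 109 + 204 + 149) gives (1,5) = 94.
From main diagonal, 720 − (134 + 144 + 139 + 149) gives (3,3) = 154.
Anti-diagonal must total 720; the given cells sum to 561, so (4,2) = 159.
Using row 1: 134 + 199 + 179 + 94 + ? → (1,3) = 720 − 606 = 114.
From row 3, 720 − (174 + 154 + 194 + 109) gives (3,2) = 89.
Using row 4: 119 + 159 + 139 + 204 + ? → (4,3) = 720 − 621 = 99.
Using column 2: 199 + 144 + 89 + 159 + ? → (5,2) = 720 − 591 = 129.
From column 3, 720 − (114 + 184 + 154 + 99) gives (5,3) = 169.

134 199 114 179 94 / 104 144 184 124 164 / 174 89 154 194 109 / 119 159 99 139 204 / 189 129 169 84 149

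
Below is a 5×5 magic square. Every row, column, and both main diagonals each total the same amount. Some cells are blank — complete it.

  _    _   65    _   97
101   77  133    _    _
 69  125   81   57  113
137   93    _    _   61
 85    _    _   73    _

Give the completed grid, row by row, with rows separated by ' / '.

53 109 65 121 97 / 101 77 133 89 45 / 69 125 81 57 113 / 137 93 49 105 61 / 85 41 117 73 129

Row 3 is already complete: 69 + 125 + 81 + 57 + 113 = 445, so that is the magic constant.
Column 1: 101 + 69 + 137 + 85 + ? = 445, so (1,1) = 53.
From anti-diagonal, 445 − (97 + 81 + 93 + 85) gives (2,4) = 89.
Row 2 must total 445; the given cells sum to 400, so (2,5) = 45.
Using column 5: 97 + 45 + 113 + 61 + ? → (5,5) = 445 − 316 = 129.
From main diagonal, 445 − (53 + 77 + 81 + 129) gives (4,4) = 105.
Using row 4: 137 + 93 + 105 + 61 + ? → (4,3) = 445 − 396 = 49.
The remaining cell in column 3 is (5,3) = 445 − 328 = 117.
Column 4: 89 + 57 + 105 + 73 + ? = 445, so (1,4) = 121.
Row 1 needs 445; the known cells sum to 336, so (1,2) = 109.
Row 5 needs 445; the known cells sum to 404, so (5,2) = 41.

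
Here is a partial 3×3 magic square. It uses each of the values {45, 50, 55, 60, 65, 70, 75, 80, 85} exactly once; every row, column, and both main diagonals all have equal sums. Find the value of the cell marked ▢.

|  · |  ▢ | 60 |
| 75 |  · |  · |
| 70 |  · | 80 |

85

The 9 entries sum to 585, so each line sums to 585/3 = 195.
From row 3, 195 − (70 + 80) gives (3,2) = 45.
The remaining cell in column 1 is (1,1) = 195 − 145 = 50.
Column 3: 60 + 80 + ? = 195, so (2,3) = 55.
Main diagonal must total 195; the given cells sum to 130, so (2,2) = 65.
Row 1 must total 195; the given cells sum to 110, so (1,2) = 85.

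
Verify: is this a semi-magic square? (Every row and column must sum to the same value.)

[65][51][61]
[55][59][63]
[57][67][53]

Yes

Row 1: 65 + 51 + 61 = 177.
Row 2: 55 + 59 + 63 = 177.
Row 3: 57 + 67 + 53 = 177.
Column 1: 65 + 55 + 57 = 177.
Column 2: 51 + 59 + 67 = 177.
Column 3: 61 + 63 + 53 = 177.
All lines sum to 177.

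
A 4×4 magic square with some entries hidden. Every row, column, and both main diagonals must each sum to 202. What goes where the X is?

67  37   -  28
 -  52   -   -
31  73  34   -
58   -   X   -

The remaining cell in row 1 is (1,3) = 202 − 132 = 70.
The remaining cell in row 3 is (3,4) = 202 − 138 = 64.
Column 1 must total 202; the given cells sum to 156, so (2,1) = 46.
From column 2, 202 − (37 + 52 + 73) gives (4,2) = 40.
Using main diagonal: 67 + 52 + 34 + ? → (4,4) = 202 − 153 = 49.
From anti-diagonal, 202 − (28 + 73 + 58) gives (2,3) = 43.
Row 2: 46 + 52 + 43 + ? = 202, so (2,4) = 61.
Row 4 needs 202; the known cells sum to 147, so (4,3) = 55.

55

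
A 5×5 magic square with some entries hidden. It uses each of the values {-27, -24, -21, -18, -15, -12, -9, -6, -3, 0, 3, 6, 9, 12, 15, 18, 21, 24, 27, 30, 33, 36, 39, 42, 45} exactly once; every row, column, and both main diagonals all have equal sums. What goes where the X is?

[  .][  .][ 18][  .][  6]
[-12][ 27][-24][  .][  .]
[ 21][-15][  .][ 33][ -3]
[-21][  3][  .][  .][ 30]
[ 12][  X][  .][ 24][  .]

The 25 entries sum to 225, so each line sums to 225/5 = 45.
Row 3 must total 45; the given cells sum to 36, so (3,3) = 9.
Column 1 must total 45; the given cells sum to 0, so (1,1) = 45.
Anti-diagonal needs 45; the known cells sum to 30, so (2,4) = 15.
The remaining cell in row 2 is (2,5) = 45 − 6 = 39.
From column 5, 45 − (6 + 39 + (-3) + 30) gives (5,5) = -27.
From main diagonal, 45 − (45 + 27 + 9 + (-27)) gives (4,4) = -9.
Using row 4: -21 + 3 + (-9) + 30 + ? → (4,3) = 45 − 3 = 42.
Using column 3: 18 + (-24) + 9 + 42 + ? → (5,3) = 45 − 45 = 0.
Column 4 must total 45; the given cells sum to 63, so (1,4) = -18.
Row 1 must total 45; the given cells sum to 51, so (1,2) = -6.
Using row 5: 12 + 0 + 24 + (-27) + ? → (5,2) = 45 − 9 = 36.

36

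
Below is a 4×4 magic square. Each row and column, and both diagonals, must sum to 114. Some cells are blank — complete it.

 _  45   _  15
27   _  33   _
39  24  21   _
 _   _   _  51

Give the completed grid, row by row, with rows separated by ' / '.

Row 3: 39 + 24 + 21 + ? = 114, so (3,4) = 30.
From column 4, 114 − (15 + 30 + 51) gives (2,4) = 18.
Using anti-diagonal: 15 + 33 + 24 + ? → (4,1) = 114 − 72 = 42.
Row 2 must total 114; the given cells sum to 78, so (2,2) = 36.
Column 1: 27 + 39 + 42 + ? = 114, so (1,1) = 6.
Column 2 needs 114; the known cells sum to 105, so (4,2) = 9.
Row 1: 6 + 45 + 15 + ? = 114, so (1,3) = 48.
Row 4 must total 114; the given cells sum to 102, so (4,3) = 12.

6 45 48 15 / 27 36 33 18 / 39 24 21 30 / 42 9 12 51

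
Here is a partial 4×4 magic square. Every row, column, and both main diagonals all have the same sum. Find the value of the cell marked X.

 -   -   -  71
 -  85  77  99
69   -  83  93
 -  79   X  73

87

Column 4 is complete and sums to 336; that is the magic constant.
Row 2 needs 336; the known cells sum to 261, so (2,1) = 75.
Row 3: 69 + 83 + 93 + ? = 336, so (3,2) = 91.
Column 2: 85 + 91 + 79 + ? = 336, so (1,2) = 81.
Using main diagonal: 85 + 83 + 73 + ? → (1,1) = 336 − 241 = 95.
Anti-diagonal: 71 + 77 + 91 + ? = 336, so (4,1) = 97.
Row 1 needs 336; the known cells sum to 247, so (1,3) = 89.
Row 4 needs 336; the known cells sum to 249, so (4,3) = 87.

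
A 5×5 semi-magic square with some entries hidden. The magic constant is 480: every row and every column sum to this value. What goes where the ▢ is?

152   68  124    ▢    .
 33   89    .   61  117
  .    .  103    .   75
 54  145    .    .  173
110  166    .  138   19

40

The remaining cell in row 2 is (2,3) = 480 − 300 = 180.
From row 5, 480 − (110 + 166 + 138 + 19) gives (5,3) = 47.
Column 1: 152 + 33 + 54 + 110 + ? = 480, so (3,1) = 131.
Column 2 needs 480; the known cells sum to 468, so (3,2) = 12.
Column 3 must total 480; the given cells sum to 454, so (4,3) = 26.
Column 5: 117 + 75 + 173 + 19 + ? = 480, so (1,5) = 96.
Row 1: 152 + 68 + 124 + 96 + ? = 480, so (1,4) = 40.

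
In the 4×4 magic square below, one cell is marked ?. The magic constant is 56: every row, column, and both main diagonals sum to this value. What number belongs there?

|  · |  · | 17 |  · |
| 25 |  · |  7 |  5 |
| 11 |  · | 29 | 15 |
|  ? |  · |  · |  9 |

Row 2 needs 56; the known cells sum to 37, so (2,2) = 19.
From row 3, 56 − (11 + 29 + 15) gives (3,2) = 1.
Column 3: 17 + 7 + 29 + ? = 56, so (4,3) = 3.
Column 4 needs 56; the known cells sum to 29, so (1,4) = 27.
The remaining cell in main diagonal is (1,1) = 56 − 57 = -1.
Anti-diagonal must total 56; the given cells sum to 35, so (4,1) = 21.

21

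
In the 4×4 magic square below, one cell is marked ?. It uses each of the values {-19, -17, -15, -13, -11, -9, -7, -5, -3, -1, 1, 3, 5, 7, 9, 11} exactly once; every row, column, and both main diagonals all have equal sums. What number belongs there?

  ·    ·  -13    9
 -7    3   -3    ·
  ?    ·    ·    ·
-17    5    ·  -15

1

The 16 entries sum to -64, so each line sums to -64/4 = -16.
From row 2, -16 − (-7 + 3 + (-3)) gives (2,4) = -9.
Row 4: -17 + 5 + (-15) + ? = -16, so (4,3) = 11.
Column 3 needs -16; the known cells sum to -5, so (3,3) = -11.
The remaining cell in column 4 is (3,4) = -16 − (-15) = -1.
Main diagonal needs -16; the known cells sum to -23, so (1,1) = 7.
The remaining cell in anti-diagonal is (3,2) = -16 − (-11) = -5.
Using row 1: 7 + (-13) + 9 + ? → (1,2) = -16 − 3 = -19.
Row 3 needs -16; the known cells sum to -17, so (3,1) = 1.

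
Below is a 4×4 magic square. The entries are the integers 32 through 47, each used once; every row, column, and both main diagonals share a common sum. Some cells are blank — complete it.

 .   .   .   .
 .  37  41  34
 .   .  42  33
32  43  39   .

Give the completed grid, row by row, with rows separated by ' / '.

The entries are 32 through 47, which sum to 632, so each line sums to 632/4 = 158.
Row 2: 37 + 41 + 34 + ? = 158, so (2,1) = 46.
Row 4: 32 + 43 + 39 + ? = 158, so (4,4) = 44.
Column 3 must total 158; the given cells sum to 122, so (1,3) = 36.
Column 4: 34 + 33 + 44 + ? = 158, so (1,4) = 47.
The remaining cell in main diagonal is (1,1) = 158 − 123 = 35.
Anti-diagonal must total 158; the given cells sum to 120, so (3,2) = 38.
Row 1 needs 158; the known cells sum to 118, so (1,2) = 40.
From row 3, 158 − (38 + 42 + 33) gives (3,1) = 45.

35 40 36 47 / 46 37 41 34 / 45 38 42 33 / 32 43 39 44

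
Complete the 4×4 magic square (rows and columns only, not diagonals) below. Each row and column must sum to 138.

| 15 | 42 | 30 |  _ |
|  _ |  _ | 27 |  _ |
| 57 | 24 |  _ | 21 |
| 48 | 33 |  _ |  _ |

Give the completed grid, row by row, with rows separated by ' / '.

Row 1 must total 138; the given cells sum to 87, so (1,4) = 51.
Row 3 needs 138; the known cells sum to 102, so (3,3) = 36.
From column 1, 138 − (15 + 57 + 48) gives (2,1) = 18.
From column 2, 138 − (42 + 24 + 33) gives (2,2) = 39.
From column 3, 138 − (30 + 27 + 36) gives (4,3) = 45.
From row 2, 138 − (18 + 39 + 27) gives (2,4) = 54.
Row 4 needs 138; the known cells sum to 126, so (4,4) = 12.

15 42 30 51 / 18 39 27 54 / 57 24 36 21 / 48 33 45 12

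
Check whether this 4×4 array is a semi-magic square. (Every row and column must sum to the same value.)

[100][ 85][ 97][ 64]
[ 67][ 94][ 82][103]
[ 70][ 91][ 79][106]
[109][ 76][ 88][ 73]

Yes

Row 1: 100 + 85 + 97 + 64 = 346.
Row 2: 67 + 94 + 82 + 103 = 346.
Row 3: 70 + 91 + 79 + 106 = 346.
Row 4: 109 + 76 + 88 + 73 = 346.
Column 1: 100 + 67 + 70 + 109 = 346.
Column 2: 85 + 94 + 91 + 76 = 346.
Column 3: 97 + 82 + 79 + 88 = 346.
Column 4: 64 + 103 + 106 + 73 = 346.
All lines sum to 346.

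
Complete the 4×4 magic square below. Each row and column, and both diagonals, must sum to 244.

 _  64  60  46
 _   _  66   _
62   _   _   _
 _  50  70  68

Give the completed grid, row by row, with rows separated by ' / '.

74 64 60 46 / 52 54 66 72 / 62 76 48 58 / 56 50 70 68

From row 1, 244 − (64 + 60 + 46) gives (1,1) = 74.
Row 4 needs 244; the known cells sum to 188, so (4,1) = 56.
The remaining cell in column 1 is (2,1) = 244 − 192 = 52.
Using column 3: 60 + 66 + 70 + ? → (3,3) = 244 − 196 = 48.
The remaining cell in main diagonal is (2,2) = 244 − 190 = 54.
Using anti-diagonal: 46 + 66 + 56 + ? → (3,2) = 244 − 168 = 76.
Row 2 needs 244; the known cells sum to 172, so (2,4) = 72.
Row 3: 62 + 76 + 48 + ? = 244, so (3,4) = 58.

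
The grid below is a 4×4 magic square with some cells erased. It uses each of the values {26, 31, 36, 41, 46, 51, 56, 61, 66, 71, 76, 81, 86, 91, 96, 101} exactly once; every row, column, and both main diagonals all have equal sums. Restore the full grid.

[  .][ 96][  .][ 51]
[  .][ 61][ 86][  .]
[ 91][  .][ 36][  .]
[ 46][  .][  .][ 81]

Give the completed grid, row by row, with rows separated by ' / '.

The 16 entries sum to 1016, so each line sums to 1016/4 = 254.
Main diagonal: 61 + 36 + 81 + ? = 254, so (1,1) = 76.
Anti-diagonal needs 254; the known cells sum to 183, so (3,2) = 71.
Using row 1: 76 + 96 + 51 + ? → (1,3) = 254 − 223 = 31.
Row 3 needs 254; the known cells sum to 198, so (3,4) = 56.
Column 1 needs 254; the known cells sum to 213, so (2,1) = 41.
From column 2, 254 − (96 + 61 + 71) gives (4,2) = 26.
Column 3: 31 + 86 + 36 + ? = 254, so (4,3) = 101.
From column 4, 254 − (51 + 56 + 81) gives (2,4) = 66.

76 96 31 51 / 41 61 86 66 / 91 71 36 56 / 46 26 101 81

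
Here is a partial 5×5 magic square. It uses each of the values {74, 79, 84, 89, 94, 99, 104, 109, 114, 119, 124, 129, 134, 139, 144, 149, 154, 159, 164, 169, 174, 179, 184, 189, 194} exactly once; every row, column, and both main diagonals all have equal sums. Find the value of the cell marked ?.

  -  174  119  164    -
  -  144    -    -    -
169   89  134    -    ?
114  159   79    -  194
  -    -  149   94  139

99

The 25 entries sum to 3350, so each line sums to 3350/5 = 670.
Row 4 must total 670; the given cells sum to 546, so (4,4) = 124.
The remaining cell in column 2 is (5,2) = 670 − 566 = 104.
Using column 3: 119 + 134 + 79 + 149 + ? → (2,3) = 670 − 481 = 189.
Main diagonal needs 670; the known cells sum to 541, so (1,1) = 129.
From row 1, 670 − (129 + 174 + 119 + 164) gives (1,5) = 84.
The remaining cell in row 5 is (5,1) = 670 − 486 = 184.
Column 1 must total 670; the given cells sum to 596, so (2,1) = 74.
Anti-diagonal must total 670; the given cells sum to 561, so (2,4) = 109.
Row 2: 74 + 144 + 189 + 109 + ? = 670, so (2,5) = 154.
From column 4, 670 − (164 + 109 + 124 + 94) gives (3,4) = 179.
Column 5 must total 670; the given cells sum to 571, so (3,5) = 99.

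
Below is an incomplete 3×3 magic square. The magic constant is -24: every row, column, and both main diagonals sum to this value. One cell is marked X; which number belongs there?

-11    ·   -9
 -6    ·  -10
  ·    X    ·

-12

Using row 1: -11 + (-9) + ? → (1,2) = -24 − (-20) = -4.
From row 2, -24 − (-6 + (-10)) gives (2,2) = -8.
Using column 1: -11 + (-6) + ? → (3,1) = -24 − (-17) = -7.
The remaining cell in column 2 is (3,2) = -24 − (-12) = -12.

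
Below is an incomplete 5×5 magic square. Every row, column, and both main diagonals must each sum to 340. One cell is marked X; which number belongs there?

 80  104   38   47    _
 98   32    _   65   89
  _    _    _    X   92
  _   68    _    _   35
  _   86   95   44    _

Using row 1: 80 + 104 + 38 + 47 + ? → (1,5) = 340 − 269 = 71.
From row 2, 340 − (98 + 32 + 65 + 89) gives (2,3) = 56.
Column 2 needs 340; the known cells sum to 290, so (3,2) = 50.
The remaining cell in column 5 is (5,5) = 340 − 287 = 53.
The remaining cell in row 5 is (5,1) = 340 − 278 = 62.
Anti-diagonal: 71 + 65 + 68 + 62 + ? = 340, so (3,3) = 74.
From column 3, 340 − (38 + 56 + 74 + 95) gives (4,3) = 77.
Main diagonal needs 340; the known cells sum to 239, so (4,4) = 101.
Row 4 must total 340; the given cells sum to 281, so (4,1) = 59.
Column 1 must total 340; the given cells sum to 299, so (3,1) = 41.
The remaining cell in column 4 is (3,4) = 340 − 257 = 83.

83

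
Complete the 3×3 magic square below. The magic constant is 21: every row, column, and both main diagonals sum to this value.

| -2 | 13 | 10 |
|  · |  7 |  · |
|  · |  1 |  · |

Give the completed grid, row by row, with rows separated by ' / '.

-2 13 10 / 19 7 -5 / 4 1 16

Main diagonal needs 21; the known cells sum to 5, so (3,3) = 16.
Anti-diagonal: 10 + 7 + ? = 21, so (3,1) = 4.
The remaining cell in column 1 is (2,1) = 21 − 2 = 19.
Column 3 needs 21; the known cells sum to 26, so (2,3) = -5.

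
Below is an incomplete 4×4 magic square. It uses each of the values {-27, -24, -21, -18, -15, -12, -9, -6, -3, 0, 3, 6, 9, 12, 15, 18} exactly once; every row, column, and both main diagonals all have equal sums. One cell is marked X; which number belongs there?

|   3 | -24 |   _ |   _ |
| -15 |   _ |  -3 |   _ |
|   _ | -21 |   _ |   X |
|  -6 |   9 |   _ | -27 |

15

The 16 entries sum to -72, so each line sums to -72/4 = -18.
Row 4 must total -18; the given cells sum to -24, so (4,3) = 6.
From column 1, -18 − (3 + (-15) + (-6)) gives (3,1) = 0.
Column 2 needs -18; the known cells sum to -36, so (2,2) = 18.
From main diagonal, -18 − (3 + 18 + (-27)) gives (3,3) = -12.
Anti-diagonal needs -18; the known cells sum to -30, so (1,4) = 12.
The remaining cell in row 1 is (1,3) = -18 − (-9) = -9.
Row 2 needs -18; the known cells sum to 0, so (2,4) = -18.
Row 3 must total -18; the given cells sum to -33, so (3,4) = 15.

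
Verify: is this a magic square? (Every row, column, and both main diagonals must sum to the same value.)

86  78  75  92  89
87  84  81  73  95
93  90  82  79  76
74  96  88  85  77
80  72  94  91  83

Yes

Row 1: 86 + 78 + 75 + 92 + 89 = 420.
Row 2: 87 + 84 + 81 + 73 + 95 = 420.
Row 3: 93 + 90 + 82 + 79 + 76 = 420.
Row 4: 74 + 96 + 88 + 85 + 77 = 420.
Row 5: 80 + 72 + 94 + 91 + 83 = 420.
Column 1: 86 + 87 + 93 + 74 + 80 = 420.
Column 2: 78 + 84 + 90 + 96 + 72 = 420.
Column 3: 75 + 81 + 82 + 88 + 94 = 420.
Column 4: 92 + 73 + 79 + 85 + 91 = 420.
Column 5: 89 + 95 + 76 + 77 + 83 = 420.
Main diagonal: 86 + 84 + 82 + 85 + 83 = 420.
Anti-diagonal: 89 + 73 + 82 + 96 + 80 = 420.
All lines sum to 420.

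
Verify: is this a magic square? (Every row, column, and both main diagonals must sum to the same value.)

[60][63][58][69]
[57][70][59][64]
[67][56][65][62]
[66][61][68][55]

Row 1: 60 + 63 + 58 + 69 = 250.
Row 2: 57 + 70 + 59 + 64 = 250.
Row 3: 67 + 56 + 65 + 62 = 250.
Row 4: 66 + 61 + 68 + 55 = 250.
Column 1: 60 + 57 + 67 + 66 = 250.
Column 2: 63 + 70 + 56 + 61 = 250.
Column 3: 58 + 59 + 65 + 68 = 250.
Column 4: 69 + 64 + 62 + 55 = 250.
Main diagonal: 60 + 70 + 65 + 55 = 250.
Anti-diagonal: 69 + 59 + 56 + 66 = 250.
All lines sum to 250.

Yes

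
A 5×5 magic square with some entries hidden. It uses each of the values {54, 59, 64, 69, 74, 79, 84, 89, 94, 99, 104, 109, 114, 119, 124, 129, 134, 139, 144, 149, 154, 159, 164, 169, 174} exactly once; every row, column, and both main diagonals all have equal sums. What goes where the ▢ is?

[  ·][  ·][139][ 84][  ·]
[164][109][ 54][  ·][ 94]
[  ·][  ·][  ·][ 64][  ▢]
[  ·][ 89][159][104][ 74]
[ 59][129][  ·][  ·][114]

The 25 entries sum to 2850, so each line sums to 2850/5 = 570.
From row 2, 570 − (164 + 109 + 54 + 94) gives (2,4) = 149.
Row 4: 89 + 159 + 104 + 74 + ? = 570, so (4,1) = 144.
Column 4: 84 + 149 + 64 + 104 + ? = 570, so (5,4) = 169.
Row 5 needs 570; the known cells sum to 471, so (5,3) = 99.
The remaining cell in column 3 is (3,3) = 570 − 451 = 119.
Using main diagonal: 109 + 119 + 104 + 114 + ? → (1,1) = 570 − 446 = 124.
Using anti-diagonal: 149 + 119 + 89 + 59 + ? → (1,5) = 570 − 416 = 154.
Using row 1: 124 + 139 + 84 + 154 + ? → (1,2) = 570 − 501 = 69.
From column 1, 570 − (124 + 164 + 144 + 59) gives (3,1) = 79.
From column 2, 570 − (69 + 109 + 89 + 129) gives (3,2) = 174.
From column 5, 570 − (154 + 94 + 74 + 114) gives (3,5) = 134.

134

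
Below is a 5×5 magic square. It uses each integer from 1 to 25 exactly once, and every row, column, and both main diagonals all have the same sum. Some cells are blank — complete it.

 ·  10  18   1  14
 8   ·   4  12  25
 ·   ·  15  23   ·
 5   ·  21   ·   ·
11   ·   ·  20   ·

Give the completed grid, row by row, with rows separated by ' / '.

The entries are 1 through 25, which sum to 325, so each line sums to 325/5 = 65.
Row 1 needs 65; the known cells sum to 43, so (1,1) = 22.
From row 2, 65 − (8 + 4 + 12 + 25) gives (2,2) = 16.
The remaining cell in column 1 is (3,1) = 65 − 46 = 19.
Column 3 must total 65; the given cells sum to 58, so (5,3) = 7.
Using column 4: 1 + 12 + 23 + 20 + ? → (4,4) = 65 − 56 = 9.
Main diagonal needs 65; the known cells sum to 62, so (5,5) = 3.
The remaining cell in anti-diagonal is (4,2) = 65 − 52 = 13.
Row 4 must total 65; the given cells sum to 48, so (4,5) = 17.
Row 5: 11 + 7 + 20 + 3 + ? = 65, so (5,2) = 24.
Column 2 must total 65; the given cells sum to 63, so (3,2) = 2.
Column 5 must total 65; the given cells sum to 59, so (3,5) = 6.

22 10 18 1 14 / 8 16 4 12 25 / 19 2 15 23 6 / 5 13 21 9 17 / 11 24 7 20 3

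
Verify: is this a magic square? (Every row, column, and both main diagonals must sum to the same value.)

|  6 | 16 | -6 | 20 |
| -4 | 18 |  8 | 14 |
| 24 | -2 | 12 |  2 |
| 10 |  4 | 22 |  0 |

Yes

Row 1: 6 + 16 + (-6) + 20 = 36.
Row 2: -4 + 18 + 8 + 14 = 36.
Row 3: 24 + (-2) + 12 + 2 = 36.
Row 4: 10 + 4 + 22 + 0 = 36.
Column 1: 6 + (-4) + 24 + 10 = 36.
Column 2: 16 + 18 + (-2) + 4 = 36.
Column 3: -6 + 8 + 12 + 22 = 36.
Column 4: 20 + 14 + 2 + 0 = 36.
Main diagonal: 6 + 18 + 12 + 0 = 36.
Anti-diagonal: 20 + 8 + (-2) + 10 = 36.
All lines sum to 36.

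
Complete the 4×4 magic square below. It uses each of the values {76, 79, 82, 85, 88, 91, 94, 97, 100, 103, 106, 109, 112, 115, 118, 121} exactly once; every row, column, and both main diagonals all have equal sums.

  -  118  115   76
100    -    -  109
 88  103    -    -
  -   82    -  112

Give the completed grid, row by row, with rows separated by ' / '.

The 16 entries sum to 1576, so each line sums to 1576/4 = 394.
Row 1: 118 + 115 + 76 + ? = 394, so (1,1) = 85.
Column 1 must total 394; the given cells sum to 273, so (4,1) = 121.
Column 2 needs 394; the known cells sum to 303, so (2,2) = 91.
Using column 4: 76 + 109 + 112 + ? → (3,4) = 394 − 297 = 97.
Main diagonal: 85 + 91 + 112 + ? = 394, so (3,3) = 106.
From anti-diagonal, 394 − (76 + 103 + 121) gives (2,3) = 94.
From row 4, 394 − (121 + 82 + 112) gives (4,3) = 79.

85 118 115 76 / 100 91 94 109 / 88 103 106 97 / 121 82 79 112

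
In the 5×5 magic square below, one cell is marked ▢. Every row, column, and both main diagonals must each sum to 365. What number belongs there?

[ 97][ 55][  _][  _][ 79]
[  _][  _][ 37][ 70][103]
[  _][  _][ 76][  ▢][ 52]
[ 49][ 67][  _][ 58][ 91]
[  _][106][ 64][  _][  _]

109

Using row 4: 49 + 67 + 58 + 91 + ? → (4,3) = 365 − 265 = 100.
Column 3 must total 365; the given cells sum to 277, so (1,3) = 88.
Column 5 must total 365; the given cells sum to 325, so (5,5) = 40.
The remaining cell in main diagonal is (2,2) = 365 − 271 = 94.
Using anti-diagonal: 79 + 70 + 76 + 67 + ? → (5,1) = 365 − 292 = 73.
From row 1, 365 − (97 + 55 + 88 + 79) gives (1,4) = 46.
From row 2, 365 − (94 + 37 + 70 + 103) gives (2,1) = 61.
From row 5, 365 − (73 + 106 + 64 + 40) gives (5,4) = 82.
Using column 1: 97 + 61 + 49 + 73 + ? → (3,1) = 365 − 280 = 85.
From column 2, 365 − (55 + 94 + 67 + 106) gives (3,2) = 43.
The remaining cell in column 4 is (3,4) = 365 − 256 = 109.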